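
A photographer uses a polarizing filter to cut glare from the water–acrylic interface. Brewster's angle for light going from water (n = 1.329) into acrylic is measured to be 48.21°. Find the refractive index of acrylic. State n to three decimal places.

Full polarization of the reflected beam means tan θ_B = n₂/n₁, where n₁ is the incident medium (water).
n₂ = n₁ tan θ_B = 1.329 × tan 48.21° = 1.487.

n ≈ 1.487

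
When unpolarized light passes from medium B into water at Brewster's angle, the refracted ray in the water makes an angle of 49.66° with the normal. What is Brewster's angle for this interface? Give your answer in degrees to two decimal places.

At Brewster's angle the reflected and refracted rays are perpendicular, so θ_B + θ_t = 90°.
θ_B = 90° − 49.66° = 40.34°.

θ_B ≈ 40.34°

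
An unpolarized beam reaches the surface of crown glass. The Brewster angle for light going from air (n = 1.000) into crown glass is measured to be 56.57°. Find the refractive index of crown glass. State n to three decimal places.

n ≈ 1.515

Brewster's law: tan θ_B = n₂/n₁ (light incident in air, refracted into crown glass).
n₂ = n₁ tan θ_B = 1.000 × tan 56.57° = 1.515.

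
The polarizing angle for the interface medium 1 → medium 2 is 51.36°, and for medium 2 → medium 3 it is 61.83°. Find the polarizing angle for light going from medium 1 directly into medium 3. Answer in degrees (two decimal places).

θ_B ≈ 66.82°

n₂/n₁ = tan 51.36° = 1.2509 and n₃/n₂ = tan 61.83° = 1.8673.
Multiplying, n₃/n₁ = 1.2509 × 1.8673 = 2.3358, and θ_B(1→3) = arctan 2.3358 = 66.82°.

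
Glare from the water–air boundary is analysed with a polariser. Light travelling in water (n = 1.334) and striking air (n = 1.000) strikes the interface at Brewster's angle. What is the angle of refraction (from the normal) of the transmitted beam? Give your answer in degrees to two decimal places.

First find Brewster's angle: tan θ_B = 1.000/1.334 = 0.7496, giving θ_B = 36.86°.
At Brewster's angle the reflected and refracted rays are perpendicular, so θ_t = 90° − θ_B = 90° − 36.86° = 53.14°.

θ_t ≈ 53.14°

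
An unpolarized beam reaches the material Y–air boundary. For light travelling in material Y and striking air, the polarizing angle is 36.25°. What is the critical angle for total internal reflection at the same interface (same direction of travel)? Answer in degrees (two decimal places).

θ_c ≈ 47.16°

n₂/n₁ = tan 36.25° = 0.7332; the critical angle satisfies sin θ_c = n₂/n₁.
θ_c = arcsin(0.7332) = 47.16°.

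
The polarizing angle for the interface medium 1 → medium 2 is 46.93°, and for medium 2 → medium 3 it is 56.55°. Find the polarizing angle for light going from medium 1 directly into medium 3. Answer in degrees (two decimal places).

θ_B ≈ 58.30°

Each Brewster angle gives a ratio: n₂/n₁ = tan 46.93° = 1.0697, n₃/n₂ = tan 56.55° = 1.5137.
Multiplying, n₃/n₁ = 1.0697 × 1.5137 = 1.6193, and θ_B(1→3) = arctan 1.6193 = 58.30°.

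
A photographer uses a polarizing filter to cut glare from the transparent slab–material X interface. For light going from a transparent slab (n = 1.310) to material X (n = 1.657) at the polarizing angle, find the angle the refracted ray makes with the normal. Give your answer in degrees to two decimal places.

θ_t ≈ 38.33°

θ_B = arctan(n₂/n₁) = arctan(1.657/1.310) = 51.67°.
The refracted ray is perpendicular to the reflected ray, so θ_t = 90° − θ_B = 38.33°.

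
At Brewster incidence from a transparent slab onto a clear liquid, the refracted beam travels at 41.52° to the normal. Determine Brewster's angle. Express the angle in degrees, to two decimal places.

Since the reflected and refracted rays are at right angles at the polarizing angle, θ_B + θ_t = 90°.
θ_B = 90° − 41.52° = 48.48°.

θ_B ≈ 48.48°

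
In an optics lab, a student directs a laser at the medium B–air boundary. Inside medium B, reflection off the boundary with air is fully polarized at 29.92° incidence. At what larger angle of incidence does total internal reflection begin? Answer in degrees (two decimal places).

tan θ_B = n₂/n₁ = tan 29.92° = 0.5755.
Total internal reflection: sin θ_c = n₂/n₁ = 0.5755.
θ_c = arcsin(0.5755) = 35.13°.

θ_c ≈ 35.13°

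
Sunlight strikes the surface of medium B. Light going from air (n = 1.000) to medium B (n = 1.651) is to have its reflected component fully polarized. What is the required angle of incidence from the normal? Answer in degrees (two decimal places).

θ_B ≈ 58.80°

Brewster's condition: tan θ_B = n₂/n₁ = 1.651/1.000 = 1.6510. Taking the arctangent, θ_B = 58.80°.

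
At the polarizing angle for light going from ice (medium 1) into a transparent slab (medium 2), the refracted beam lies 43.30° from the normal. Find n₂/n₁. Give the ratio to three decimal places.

n₂/n₁ ≈ 1.061

At Brewster incidence θ_B = 90° − θ_t = 90° − 43.30° = 46.70°.
tan θ_B = n₂/n₁, so n₂/n₁ = tan 46.70° = 1.061.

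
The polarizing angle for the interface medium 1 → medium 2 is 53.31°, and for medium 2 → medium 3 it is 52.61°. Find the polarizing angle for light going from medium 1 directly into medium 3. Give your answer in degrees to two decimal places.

θ_B ≈ 60.34°

n₂/n₁ = tan 53.31° = 1.3421 and n₃/n₂ = tan 52.61° = 1.3084.
n₃/n₁ = 1.7560. Then tan θ_B(1→3) = n₃/n₁, so θ_B(1→3) = arctan(1.7560) = 60.34°.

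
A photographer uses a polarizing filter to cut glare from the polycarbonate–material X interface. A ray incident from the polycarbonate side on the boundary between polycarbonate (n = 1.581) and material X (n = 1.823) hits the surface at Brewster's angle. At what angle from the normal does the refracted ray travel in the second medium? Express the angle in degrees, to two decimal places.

θ_t ≈ 40.93°

First find Brewster's angle: tan θ_B = 1.823/1.581 = 1.1531, giving θ_B = 49.07°.
The refracted ray is perpendicular to the reflected ray, so θ_t = 90° − θ_B = 40.93°.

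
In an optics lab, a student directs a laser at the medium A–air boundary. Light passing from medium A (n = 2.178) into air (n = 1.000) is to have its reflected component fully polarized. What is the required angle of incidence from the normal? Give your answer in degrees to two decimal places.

θ_B ≈ 24.66°

Brewster's condition: tan θ_B = n₂/n₁ = 1.000/2.178 = 0.4591.
So θ_B = arctan 0.4591 = 24.66°.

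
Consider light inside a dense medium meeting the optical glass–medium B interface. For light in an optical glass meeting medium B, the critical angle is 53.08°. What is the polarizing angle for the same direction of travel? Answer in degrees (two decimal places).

θ_B ≈ 38.64°

sin θ_c = n₂/n₁, so n₂/n₁ = sin 53.08° = 0.7995.
Brewster: tan θ_B = n₂/n₁ = 0.7995.
θ_B = arctan(0.7995) = 38.64°.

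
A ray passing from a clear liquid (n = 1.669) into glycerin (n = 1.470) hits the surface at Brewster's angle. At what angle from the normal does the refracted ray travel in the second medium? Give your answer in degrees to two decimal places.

θ_t ≈ 48.63°

First find Brewster's angle: tan θ_B = 1.470/1.669 = 0.8808, giving θ_B = 41.37°.
Since θ_B + θ_t = 90° at Brewster incidence, θ_t = 90° − 41.37° = 48.63°.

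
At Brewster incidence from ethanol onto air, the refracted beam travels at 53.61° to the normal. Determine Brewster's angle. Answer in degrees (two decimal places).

Brewster's condition makes the reflected and refracted beams perpendicular: θ_B + θ_t = 90°.
So θ_B = 90° − θ_t = 90° − 53.61° = 36.39°.

θ_B ≈ 36.39°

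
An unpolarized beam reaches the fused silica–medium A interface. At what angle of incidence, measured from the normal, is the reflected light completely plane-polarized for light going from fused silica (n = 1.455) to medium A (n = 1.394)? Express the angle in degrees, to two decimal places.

θ_B ≈ 43.77°

Brewster's condition: tan θ_B = n₂/n₁ = 1.394/1.455 = 0.9581.
So θ_B = arctan 0.9581 = 43.77°.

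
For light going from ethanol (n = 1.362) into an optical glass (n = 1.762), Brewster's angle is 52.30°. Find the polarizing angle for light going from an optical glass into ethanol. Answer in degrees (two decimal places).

θ_B' ≈ 37.70°

Reversing the direction swaps n₁ and n₂, so tan θ_B' = 1/tan θ_B and θ_B' = 90° − θ_B.
Hence θ_B' = 90° − 52.30° = 37.70°.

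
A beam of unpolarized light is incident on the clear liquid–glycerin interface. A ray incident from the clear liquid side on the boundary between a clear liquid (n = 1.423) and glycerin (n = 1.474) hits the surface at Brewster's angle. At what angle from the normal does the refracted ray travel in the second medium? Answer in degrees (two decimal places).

θ_B = arctan(n₂/n₁) = arctan(1.474/1.423) = 46.01°.
At Brewster's angle the reflected and refracted rays are perpendicular, so θ_t = 90° − θ_B = 90° − 46.01° = 43.99°.

θ_t ≈ 43.99°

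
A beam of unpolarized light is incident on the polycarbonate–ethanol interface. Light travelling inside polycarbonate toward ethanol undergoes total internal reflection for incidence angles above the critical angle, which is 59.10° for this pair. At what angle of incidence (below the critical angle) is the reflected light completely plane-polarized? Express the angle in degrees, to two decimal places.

θ_B ≈ 40.63°

At the critical angle sin θ_c = n₂/n₁, giving n₂/n₁ = sin 59.10° = 0.8581.
Then tan θ_B = n₂/n₁ = 0.8581, so θ_B = arctan 0.8581 = 40.63°.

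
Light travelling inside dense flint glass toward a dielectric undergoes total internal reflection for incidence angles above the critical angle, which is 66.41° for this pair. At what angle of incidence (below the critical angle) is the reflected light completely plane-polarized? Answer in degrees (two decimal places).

At the critical angle sin θ_c = n₂/n₁, giving n₂/n₁ = sin 66.41° = 0.9164.
Then tan θ_B = n₂/n₁ = 0.9164, so θ_B = arctan 0.9164 = 42.50°.

θ_B ≈ 42.50°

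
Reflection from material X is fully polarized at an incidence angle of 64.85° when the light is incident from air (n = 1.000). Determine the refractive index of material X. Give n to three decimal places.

n ≈ 2.130

Brewster's law: tan θ_B = n₂/n₁ (light incident in air, refracted into material X).
n₂ = n₁ tan θ_B = 1.000 × tan 64.85° = 2.130.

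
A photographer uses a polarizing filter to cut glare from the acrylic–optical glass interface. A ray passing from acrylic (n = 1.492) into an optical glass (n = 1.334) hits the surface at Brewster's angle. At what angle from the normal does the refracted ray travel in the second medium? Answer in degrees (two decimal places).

θ_B = arctan(n₂/n₁) = arctan(1.334/1.492) = 41.80°.
The refracted ray is perpendicular to the reflected ray, so θ_t = 90° − θ_B = 48.20°.

θ_t ≈ 48.20°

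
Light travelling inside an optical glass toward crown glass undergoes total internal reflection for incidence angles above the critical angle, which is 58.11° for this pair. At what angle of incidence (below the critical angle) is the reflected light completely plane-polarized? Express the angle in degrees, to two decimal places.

θ_B ≈ 40.33°

n₂/n₁ = sin θ_c = sin 58.11° = 0.8491.
tan θ_B equals the same ratio, so θ_B = arctan(0.8491) = 40.33°.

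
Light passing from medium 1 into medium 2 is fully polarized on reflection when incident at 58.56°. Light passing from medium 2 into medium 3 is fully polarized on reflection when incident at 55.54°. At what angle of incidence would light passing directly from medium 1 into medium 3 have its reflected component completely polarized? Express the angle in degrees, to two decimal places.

θ_B ≈ 67.24°

n₂/n₁ = tan 58.56° = 1.6357 and n₃/n₂ = tan 55.54° = 1.4572.
Multiplying, n₃/n₁ = 1.6357 × 1.4572 = 2.3835, and θ_B(1→3) = arctan 2.3835 = 67.24°.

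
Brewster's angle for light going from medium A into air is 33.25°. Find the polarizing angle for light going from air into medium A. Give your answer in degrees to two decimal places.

The two Brewster angles are complementary: θ_B' = 90° − θ_B = 90° − 33.25° = 56.75°.

θ_B' ≈ 56.75°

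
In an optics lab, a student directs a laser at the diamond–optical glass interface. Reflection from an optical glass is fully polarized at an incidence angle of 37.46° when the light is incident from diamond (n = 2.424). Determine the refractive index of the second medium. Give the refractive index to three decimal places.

Brewster's law: tan θ_B = n₂/n₁ (light incident in diamond, refracted into an optical glass).
n₂ = n₁ tan θ_B = 2.424 × tan 37.46° = 1.857.

n ≈ 1.857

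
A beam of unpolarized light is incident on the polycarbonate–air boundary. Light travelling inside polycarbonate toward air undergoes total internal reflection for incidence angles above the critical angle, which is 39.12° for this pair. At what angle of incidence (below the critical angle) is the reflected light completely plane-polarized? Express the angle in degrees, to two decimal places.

At the critical angle sin θ_c = n₂/n₁, giving n₂/n₁ = sin 39.12° = 0.6309.
Then tan θ_B = n₂/n₁ = 0.6309, so θ_B = arctan 0.6309 = 32.25°.

θ_B ≈ 32.25°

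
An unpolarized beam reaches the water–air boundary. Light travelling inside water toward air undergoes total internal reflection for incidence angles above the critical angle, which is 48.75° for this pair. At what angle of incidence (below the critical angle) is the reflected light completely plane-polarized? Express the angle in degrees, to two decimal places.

n₂/n₁ = sin θ_c = sin 48.75° = 0.7518.
tan θ_B equals the same ratio, so θ_B = arctan(0.7518) = 36.94°.

θ_B ≈ 36.94°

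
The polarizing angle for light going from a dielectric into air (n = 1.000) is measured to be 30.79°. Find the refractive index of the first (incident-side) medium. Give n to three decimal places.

Brewster's law: tan θ_B = n₂/n₁ (light incident in a dielectric, refracted into air).
n₁ = n₂ / tan θ_B = 1.000 / tan 30.79° = 1.678.

n ≈ 1.678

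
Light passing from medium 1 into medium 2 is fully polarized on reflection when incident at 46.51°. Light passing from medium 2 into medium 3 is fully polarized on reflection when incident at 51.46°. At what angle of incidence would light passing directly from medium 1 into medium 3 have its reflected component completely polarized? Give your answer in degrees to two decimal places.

Each Brewster angle gives a ratio: n₂/n₁ = tan 46.51° = 1.0541, n₃/n₂ = tan 51.46° = 1.2554.
So n₃/n₁ = (n₂/n₁)(n₃/n₂) = 1.0541 × 1.2554 = 1.3233.
θ_B(1→3) = arctan(1.3233) = 52.92°.

θ_B ≈ 52.92°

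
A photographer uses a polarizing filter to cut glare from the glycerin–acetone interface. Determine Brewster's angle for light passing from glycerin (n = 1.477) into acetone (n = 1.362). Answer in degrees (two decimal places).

θ_B ≈ 42.68°

Brewster's condition: tan θ_B = n₂/n₁ = 1.362/1.477 = 0.9221.
θ_B = arctan(0.9221) = 42.68°.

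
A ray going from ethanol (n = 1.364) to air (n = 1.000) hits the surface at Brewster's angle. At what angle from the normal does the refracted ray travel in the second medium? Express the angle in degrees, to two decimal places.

θ_t ≈ 53.75°

θ_B = arctan(n₂/n₁) = arctan(1.000/1.364) = 36.25°.
The refracted ray is perpendicular to the reflected ray, so θ_t = 90° − θ_B = 53.75°.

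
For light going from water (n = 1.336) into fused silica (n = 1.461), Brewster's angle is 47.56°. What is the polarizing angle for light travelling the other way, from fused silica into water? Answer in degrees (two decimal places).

θ_B' ≈ 42.44°

Reversing the direction swaps n₁ and n₂, so tan θ_B' = 1/tan θ_B and θ_B' = 90° − θ_B.
Hence θ_B' = 90° − 47.56° = 42.44°.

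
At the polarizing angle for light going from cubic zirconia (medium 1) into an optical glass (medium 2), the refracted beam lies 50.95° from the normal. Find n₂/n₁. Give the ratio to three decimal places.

At Brewster incidence θ_B = 90° − θ_t = 90° − 50.95° = 39.05°.
Then n₂/n₁ = tan θ_B = tan 39.05° = 0.811.

n₂/n₁ ≈ 0.811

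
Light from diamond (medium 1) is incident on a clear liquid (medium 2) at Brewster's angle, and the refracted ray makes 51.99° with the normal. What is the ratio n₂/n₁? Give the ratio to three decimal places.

n₂/n₁ ≈ 0.782

θ_B + θ_t = 90°, so θ_B = 90° − 51.99° = 38.01°.
tan θ_B = n₂/n₁, so n₂/n₁ = tan 38.01° = 0.782.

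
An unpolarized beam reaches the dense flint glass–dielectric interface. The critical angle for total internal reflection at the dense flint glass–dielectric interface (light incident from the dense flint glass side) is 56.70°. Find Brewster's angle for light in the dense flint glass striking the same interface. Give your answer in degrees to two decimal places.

n₂/n₁ = sin θ_c = sin 56.70° = 0.8358.
tan θ_B equals the same ratio, so θ_B = arctan(0.8358) = 39.89°.

θ_B ≈ 39.89°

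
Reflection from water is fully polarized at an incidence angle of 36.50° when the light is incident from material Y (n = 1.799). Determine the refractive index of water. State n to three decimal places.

Full polarization of the reflected beam means tan θ_B = n₂/n₁, where n₁ is the incident medium (material Y).
n₂ = n₁ tan θ_B = 1.799 × tan 36.50° = 1.331.

n ≈ 1.331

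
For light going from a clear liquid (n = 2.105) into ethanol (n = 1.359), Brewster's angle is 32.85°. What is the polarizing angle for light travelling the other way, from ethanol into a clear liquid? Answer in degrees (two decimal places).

θ_B' ≈ 57.15°

Reversing the direction swaps n₁ and n₂, so tan θ_B' = 1/tan θ_B and θ_B' = 90° − θ_B.
Hence θ_B' = 90° − 32.85° = 57.15°.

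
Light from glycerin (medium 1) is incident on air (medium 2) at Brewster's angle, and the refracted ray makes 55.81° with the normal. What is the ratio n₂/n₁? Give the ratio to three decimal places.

n₂/n₁ ≈ 0.679

At Brewster incidence θ_B = 90° − θ_t = 90° − 55.81° = 34.19°.
tan θ_B = n₂/n₁, so n₂/n₁ = tan 34.19° = 0.679.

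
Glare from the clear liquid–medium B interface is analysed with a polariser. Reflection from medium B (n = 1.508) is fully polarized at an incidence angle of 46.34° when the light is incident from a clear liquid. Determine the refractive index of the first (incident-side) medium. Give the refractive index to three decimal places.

n ≈ 1.439

Brewster's law: tan θ_B = n₂/n₁ (light incident in a clear liquid, refracted into medium B).
n₁ = n₂ / tan θ_B = 1.508 / tan 46.34° = 1.439.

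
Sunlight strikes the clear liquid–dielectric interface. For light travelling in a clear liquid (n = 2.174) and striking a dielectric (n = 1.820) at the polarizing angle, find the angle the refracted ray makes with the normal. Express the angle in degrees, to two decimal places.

tan θ_B = n₂/n₁ = 1.820/2.174 = 0.8372, so θ_B = 39.93°.
The refracted ray is perpendicular to the reflected ray, so θ_t = 90° − θ_B = 50.07°.

θ_t ≈ 50.07°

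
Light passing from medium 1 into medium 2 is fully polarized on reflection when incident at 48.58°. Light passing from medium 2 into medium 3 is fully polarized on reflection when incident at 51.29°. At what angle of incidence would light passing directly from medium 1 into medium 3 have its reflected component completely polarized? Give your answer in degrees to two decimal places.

n₂/n₁ = tan 48.58° = 1.1335 and n₃/n₂ = tan 51.29° = 1.2478.
So n₃/n₁ = (n₂/n₁)(n₃/n₂) = 1.1335 × 1.2478 = 1.4143.
θ_B(1→3) = arctan(1.4143) = 54.74°.

θ_B ≈ 54.74°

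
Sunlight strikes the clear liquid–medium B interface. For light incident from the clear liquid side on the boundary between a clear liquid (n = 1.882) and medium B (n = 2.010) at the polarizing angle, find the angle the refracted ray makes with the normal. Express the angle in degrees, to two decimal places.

θ_B = arctan(n₂/n₁) = arctan(2.010/1.882) = 46.88°.
Since θ_B + θ_t = 90° at Brewster incidence, θ_t = 90° − 46.88° = 43.12°.

θ_t ≈ 43.12°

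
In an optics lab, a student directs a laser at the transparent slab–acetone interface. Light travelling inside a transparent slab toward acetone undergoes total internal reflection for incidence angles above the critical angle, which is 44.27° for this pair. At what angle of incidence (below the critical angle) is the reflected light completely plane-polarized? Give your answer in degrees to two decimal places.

θ_B ≈ 34.92°

At the critical angle sin θ_c = n₂/n₁, giving n₂/n₁ = sin 44.27° = 0.6980.
Then tan θ_B = n₂/n₁ = 0.6980, so θ_B = arctan 0.6980 = 34.92°.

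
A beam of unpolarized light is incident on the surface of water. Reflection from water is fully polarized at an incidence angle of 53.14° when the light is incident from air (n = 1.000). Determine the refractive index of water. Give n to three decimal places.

n ≈ 1.334

Full polarization of the reflected beam means tan θ_B = n₂/n₁, where n₁ is the incident medium (air).
n₂ = n₁ tan θ_B = 1.000 × tan 53.14° = 1.334.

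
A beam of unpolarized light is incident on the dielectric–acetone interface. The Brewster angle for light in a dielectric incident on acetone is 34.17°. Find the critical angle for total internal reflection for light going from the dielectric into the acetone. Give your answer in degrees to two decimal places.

n₂/n₁ = tan 34.17° = 0.6788; the critical angle satisfies sin θ_c = n₂/n₁.
θ_c = arcsin(0.6788) = 42.75°.

θ_c ≈ 42.75°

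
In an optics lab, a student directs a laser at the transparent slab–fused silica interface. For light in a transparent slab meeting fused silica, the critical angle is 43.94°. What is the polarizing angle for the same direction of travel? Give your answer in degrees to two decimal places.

n₂/n₁ = sin θ_c = sin 43.94° = 0.6939.
tan θ_B equals the same ratio, so θ_B = arctan(0.6939) = 34.76°.

θ_B ≈ 34.76°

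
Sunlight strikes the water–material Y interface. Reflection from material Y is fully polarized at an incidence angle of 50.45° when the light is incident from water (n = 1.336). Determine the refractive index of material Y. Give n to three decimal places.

n ≈ 1.618

Brewster's law: tan θ_B = n₂/n₁ (light incident in water, refracted into material Y).
n₂ = n₁ tan θ_B = 1.336 × tan 50.45° = 1.618.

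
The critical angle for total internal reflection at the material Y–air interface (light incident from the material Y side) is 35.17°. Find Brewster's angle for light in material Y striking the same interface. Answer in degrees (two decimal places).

n₂/n₁ = sin θ_c = sin 35.17° = 0.5760.
tan θ_B equals the same ratio, so θ_B = arctan(0.5760) = 29.94°.

θ_B ≈ 29.94°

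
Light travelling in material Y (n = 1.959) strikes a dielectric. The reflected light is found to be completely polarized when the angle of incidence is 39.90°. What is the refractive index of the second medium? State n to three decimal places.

Brewster's law: tan θ_B = n₂/n₁ (light incident in material Y, refracted into a dielectric).
n₂ = n₁ tan θ_B = 1.959 × tan 39.90° = 1.638.

n ≈ 1.638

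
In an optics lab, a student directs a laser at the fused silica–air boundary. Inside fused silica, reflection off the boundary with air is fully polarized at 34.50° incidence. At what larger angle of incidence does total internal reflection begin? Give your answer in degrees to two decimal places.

n₂/n₁ = tan 34.50° = 0.6873; the critical angle satisfies sin θ_c = n₂/n₁.
θ_c = arcsin(0.6873) = 43.42°.

θ_c ≈ 43.42°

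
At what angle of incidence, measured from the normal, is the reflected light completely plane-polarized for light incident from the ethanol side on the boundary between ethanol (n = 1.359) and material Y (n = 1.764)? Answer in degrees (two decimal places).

tan θ_B = n₂/n₁ = 1.764/1.359 = 1.2980.
θ_B = arctan(1.2980) = 52.39°.

θ_B ≈ 52.39°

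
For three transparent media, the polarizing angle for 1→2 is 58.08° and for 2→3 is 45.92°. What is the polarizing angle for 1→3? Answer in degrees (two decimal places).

θ_B ≈ 58.90°

tan θ_B(1→2) = n₂/n₁ = tan 58.08° = 1.6053.
tan θ_B(2→3) = n₃/n₂ = tan 45.92° = 1.0326.
Multiplying, n₃/n₁ = 1.6053 × 1.0326 = 1.6577, and θ_B(1→3) = arctan 1.6577 = 58.90°.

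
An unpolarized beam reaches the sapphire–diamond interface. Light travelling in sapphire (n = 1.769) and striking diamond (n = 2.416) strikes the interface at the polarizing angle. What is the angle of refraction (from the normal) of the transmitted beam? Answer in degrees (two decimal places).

θ_B = arctan(n₂/n₁) = arctan(2.416/1.769) = 53.79°.
The refracted ray is perpendicular to the reflected ray, so θ_t = 90° − θ_B = 36.21°.

θ_t ≈ 36.21°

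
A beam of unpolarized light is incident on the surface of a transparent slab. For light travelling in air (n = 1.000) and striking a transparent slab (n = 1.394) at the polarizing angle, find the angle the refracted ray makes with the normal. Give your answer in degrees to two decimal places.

θ_t ≈ 35.65°

θ_B = arctan(n₂/n₁) = arctan(1.394/1.000) = 54.35°.
The refracted ray is perpendicular to the reflected ray, so θ_t = 90° − θ_B = 35.65°.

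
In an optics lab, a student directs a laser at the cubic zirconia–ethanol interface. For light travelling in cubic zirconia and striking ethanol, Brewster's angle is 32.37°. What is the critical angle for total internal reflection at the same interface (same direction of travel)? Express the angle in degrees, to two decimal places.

θ_c ≈ 39.34°

From Brewster, n₂/n₁ = tan θ_B = tan 32.37° = 0.6339.
Then sin θ_c = n₂/n₁ = 0.6339, so θ_c = arcsin 0.6339 = 39.34°.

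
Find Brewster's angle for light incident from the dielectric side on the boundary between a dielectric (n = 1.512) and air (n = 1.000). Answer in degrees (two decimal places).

θ_B ≈ 33.48°

Brewster's condition: tan θ_B = n₂/n₁ = 1.000/1.512 = 0.6614.
θ_B = arctan(0.6614) = 33.48°.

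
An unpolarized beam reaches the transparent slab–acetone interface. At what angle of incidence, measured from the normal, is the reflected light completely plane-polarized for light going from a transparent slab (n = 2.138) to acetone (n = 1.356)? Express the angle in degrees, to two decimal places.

At Brewster's angle the reflected and refracted rays are perpendicular, which with Snell's law gives tan θ_B = n₂/n₁.
tan θ_B = n₂/n₁ = 1.356/2.138 = 0.6342. Taking the arctangent, θ_B = 32.38°.

θ_B ≈ 32.38°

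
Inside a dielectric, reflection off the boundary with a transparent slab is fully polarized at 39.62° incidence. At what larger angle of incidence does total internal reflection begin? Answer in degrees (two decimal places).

θ_c ≈ 55.88°

tan θ_B = n₂/n₁ = tan 39.62° = 0.8279.
Total internal reflection: sin θ_c = n₂/n₁ = 0.8279.
θ_c = arcsin(0.8279) = 55.88°.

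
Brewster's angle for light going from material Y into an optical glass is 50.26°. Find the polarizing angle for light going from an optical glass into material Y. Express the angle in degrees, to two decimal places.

θ_B' ≈ 39.74°

tan θ_B' = n₁/n₂ = 1/tan θ_B, so θ_B' = 90° − θ_B.
θ_B' = 90° − 50.26° = 39.74°.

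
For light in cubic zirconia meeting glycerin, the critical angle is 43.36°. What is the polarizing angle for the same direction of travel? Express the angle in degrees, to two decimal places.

n₂/n₁ = sin θ_c = sin 43.36° = 0.6866.
tan θ_B equals the same ratio, so θ_B = arctan(0.6866) = 34.47°.

θ_B ≈ 34.47°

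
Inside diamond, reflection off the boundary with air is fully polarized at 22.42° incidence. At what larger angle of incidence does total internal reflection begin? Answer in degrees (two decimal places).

θ_c ≈ 24.37°

n₂/n₁ = tan 22.42° = 0.4126; the critical angle satisfies sin θ_c = n₂/n₁.
θ_c = arcsin(0.4126) = 24.37°.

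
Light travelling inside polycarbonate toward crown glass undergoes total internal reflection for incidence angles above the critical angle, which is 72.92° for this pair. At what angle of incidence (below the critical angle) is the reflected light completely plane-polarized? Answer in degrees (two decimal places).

sin θ_c = n₂/n₁, so n₂/n₁ = sin 72.92° = 0.9559.
Brewster: tan θ_B = n₂/n₁ = 0.9559.
θ_B = arctan(0.9559) = 43.71°.

θ_B ≈ 43.71°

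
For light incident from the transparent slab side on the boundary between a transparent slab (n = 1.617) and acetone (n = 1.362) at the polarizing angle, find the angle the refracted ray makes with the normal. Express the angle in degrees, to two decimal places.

θ_t ≈ 49.89°

tan θ_B = n₂/n₁ = 1.362/1.617 = 0.8423, so θ_B = 40.11°.
Since θ_B + θ_t = 90° at Brewster incidence, θ_t = 90° − 40.11° = 49.89°.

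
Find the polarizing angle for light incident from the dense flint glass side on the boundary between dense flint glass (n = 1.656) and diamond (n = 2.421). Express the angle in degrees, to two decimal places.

The reflected p-component vanishes when tan θ_B = n₂/n₁.
Brewster's condition: tan θ_B = n₂/n₁ = 2.421/1.656 = 1.4620.
θ_B = arctan(1.4620) = 55.63°.

θ_B ≈ 55.63°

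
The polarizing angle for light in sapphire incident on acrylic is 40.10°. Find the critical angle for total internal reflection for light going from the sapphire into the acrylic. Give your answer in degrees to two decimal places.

θ_c ≈ 57.36°

From Brewster, n₂/n₁ = tan θ_B = tan 40.10° = 0.8421.
Then sin θ_c = n₂/n₁ = 0.8421, so θ_c = arcsin 0.8421 = 57.36°.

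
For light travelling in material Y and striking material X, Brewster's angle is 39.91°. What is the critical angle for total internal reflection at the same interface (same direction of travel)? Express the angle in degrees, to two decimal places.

From Brewster, n₂/n₁ = tan θ_B = tan 39.91° = 0.8364.
Then sin θ_c = n₂/n₁ = 0.8364, so θ_c = arcsin 0.8364 = 56.76°.

θ_c ≈ 56.76°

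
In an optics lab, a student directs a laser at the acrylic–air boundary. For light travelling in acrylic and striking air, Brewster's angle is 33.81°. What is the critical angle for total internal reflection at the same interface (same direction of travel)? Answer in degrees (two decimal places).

tan θ_B = n₂/n₁ = tan 33.81° = 0.6697.
Total internal reflection: sin θ_c = n₂/n₁ = 0.6697.
θ_c = arcsin(0.6697) = 42.04°.

θ_c ≈ 42.04°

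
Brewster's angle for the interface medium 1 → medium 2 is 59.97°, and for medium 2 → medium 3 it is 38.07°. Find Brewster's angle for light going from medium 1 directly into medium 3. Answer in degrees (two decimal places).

Each Brewster angle gives a ratio: n₂/n₁ = tan 59.97° = 1.7300, n₃/n₂ = tan 38.07° = 0.7833.
n₃/n₁ = 1.3550. Then tan θ_B(1→3) = n₃/n₁, so θ_B(1→3) = arctan(1.3550) = 53.57°.

θ_B ≈ 53.57°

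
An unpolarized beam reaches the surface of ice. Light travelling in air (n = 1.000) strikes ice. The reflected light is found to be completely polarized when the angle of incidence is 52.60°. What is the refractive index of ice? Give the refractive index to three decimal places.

n ≈ 1.308

Brewster's law: tan θ_B = n₂/n₁ (light incident in air, refracted into ice).
n₂ = n₁ tan θ_B = 1.000 × tan 52.60° = 1.308.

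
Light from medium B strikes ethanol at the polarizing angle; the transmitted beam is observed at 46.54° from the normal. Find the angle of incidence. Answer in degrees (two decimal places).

θ_B ≈ 43.46°

Brewster's condition makes the reflected and refracted beams perpendicular: θ_B + θ_t = 90°.
θ_B = 90° − 46.54° = 43.46°.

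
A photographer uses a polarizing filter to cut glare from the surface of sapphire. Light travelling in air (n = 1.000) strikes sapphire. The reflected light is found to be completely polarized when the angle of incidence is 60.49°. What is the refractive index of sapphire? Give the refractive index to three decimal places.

At the Brewster angle, tan θ_B = n₂/n₁ with n₁ on the incident side (air) and n₂ on the transmitted side (sapphire).
n₂ = n₁ tan θ_B = 1.000 × tan 60.49° = 1.767.

n ≈ 1.767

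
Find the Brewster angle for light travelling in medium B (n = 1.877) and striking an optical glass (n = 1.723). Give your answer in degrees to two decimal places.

Here n₂/n₁ = 1.723/1.877 = 0.9180, and Brewster's law gives tan θ_B = n₂/n₁.
θ_B = arctan(0.9180) = 42.55°.

θ_B ≈ 42.55°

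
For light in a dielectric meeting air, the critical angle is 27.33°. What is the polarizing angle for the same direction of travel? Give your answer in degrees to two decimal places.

At the critical angle sin θ_c = n₂/n₁, giving n₂/n₁ = sin 27.33° = 0.4591.
Then tan θ_B = n₂/n₁ = 0.4591, so θ_B = arctan 0.4591 = 24.66°.

θ_B ≈ 24.66°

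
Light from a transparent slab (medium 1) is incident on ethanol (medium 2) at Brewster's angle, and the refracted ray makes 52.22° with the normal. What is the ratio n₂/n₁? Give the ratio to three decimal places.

At Brewster incidence θ_B = 90° − θ_t = 90° − 52.22° = 37.78°.
tan θ_B = n₂/n₁, so n₂/n₁ = tan 37.78° = 0.775.

n₂/n₁ ≈ 0.775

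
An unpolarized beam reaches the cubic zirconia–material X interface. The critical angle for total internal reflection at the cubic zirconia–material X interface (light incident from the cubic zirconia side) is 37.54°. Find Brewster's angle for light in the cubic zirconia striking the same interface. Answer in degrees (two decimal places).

θ_B ≈ 31.35°

sin θ_c = n₂/n₁, so n₂/n₁ = sin 37.54° = 0.6093.
Brewster: tan θ_B = n₂/n₁ = 0.6093.
θ_B = arctan(0.6093) = 31.35°.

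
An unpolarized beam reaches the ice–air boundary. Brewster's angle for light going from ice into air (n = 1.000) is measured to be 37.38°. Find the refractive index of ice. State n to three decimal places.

n ≈ 1.309

Brewster's law: tan θ_B = n₂/n₁ (light incident in ice, refracted into air).
n₁ = n₂ / tan θ_B = 1.000 / tan 37.38° = 1.309.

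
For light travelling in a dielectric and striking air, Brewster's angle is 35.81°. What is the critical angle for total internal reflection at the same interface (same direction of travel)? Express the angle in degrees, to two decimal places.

θ_c ≈ 46.18°

n₂/n₁ = tan 35.81° = 0.7215; the critical angle satisfies sin θ_c = n₂/n₁.
θ_c = arcsin(0.7215) = 46.18°.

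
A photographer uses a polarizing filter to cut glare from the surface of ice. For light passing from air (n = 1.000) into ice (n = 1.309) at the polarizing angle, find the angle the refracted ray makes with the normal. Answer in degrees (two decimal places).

tan θ_B = n₂/n₁ = 1.309/1.000 = 1.3090, so θ_B = 52.62°.
Since θ_B + θ_t = 90° at Brewster incidence, θ_t = 90° − 52.62° = 37.38°.

θ_t ≈ 37.38°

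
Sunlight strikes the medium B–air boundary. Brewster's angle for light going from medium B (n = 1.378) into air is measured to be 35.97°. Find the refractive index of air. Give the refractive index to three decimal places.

Brewster's law: tan θ_B = n₂/n₁ (light incident in medium B, refracted into air).
n₂ = n₁ tan θ_B = 1.378 × tan 35.97° = 1.000.

n ≈ 1.000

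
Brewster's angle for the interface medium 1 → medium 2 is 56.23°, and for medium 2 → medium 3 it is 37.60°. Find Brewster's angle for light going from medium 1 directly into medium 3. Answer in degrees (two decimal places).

tan θ_B(1→2) = n₂/n₁ = tan 56.23° = 1.4955.
tan θ_B(2→3) = n₃/n₂ = tan 37.60° = 0.7701.
n₃/n₁ = 1.1517. Then tan θ_B(1→3) = n₃/n₁, so θ_B(1→3) = arctan(1.1517) = 49.03°.

θ_B ≈ 49.03°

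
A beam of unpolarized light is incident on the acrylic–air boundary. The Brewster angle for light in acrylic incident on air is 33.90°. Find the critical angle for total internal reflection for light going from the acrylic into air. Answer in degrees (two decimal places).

tan θ_B = n₂/n₁ = tan 33.90° = 0.6720.
Total internal reflection: sin θ_c = n₂/n₁ = 0.6720.
θ_c = arcsin(0.6720) = 42.22°.

θ_c ≈ 42.22°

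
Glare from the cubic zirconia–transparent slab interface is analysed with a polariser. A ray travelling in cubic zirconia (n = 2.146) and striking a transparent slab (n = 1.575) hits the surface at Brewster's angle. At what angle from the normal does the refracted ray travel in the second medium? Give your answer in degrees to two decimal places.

θ_t ≈ 53.72°

θ_B = arctan(n₂/n₁) = arctan(1.575/2.146) = 36.28°.
Since θ_B + θ_t = 90° at Brewster incidence, θ_t = 90° − 36.28° = 53.72°.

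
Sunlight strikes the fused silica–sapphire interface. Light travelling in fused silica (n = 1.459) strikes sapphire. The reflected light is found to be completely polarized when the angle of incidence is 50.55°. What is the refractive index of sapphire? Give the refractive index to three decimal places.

n ≈ 1.773

Full polarization of the reflected beam means tan θ_B = n₂/n₁, where n₁ is the incident medium (fused silica).
n₂ = n₁ tan θ_B = 1.459 × tan 50.55° = 1.773.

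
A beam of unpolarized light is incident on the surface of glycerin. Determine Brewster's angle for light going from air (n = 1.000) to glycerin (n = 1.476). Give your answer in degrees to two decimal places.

At Brewster's angle the reflected and refracted rays are perpendicular, which with Snell's law gives tan θ_B = n₂/n₁.
tan θ_B = n₂/n₁ = 1.476/1.000 = 1.4760. Taking the arctangent, θ_B = 55.88°.

θ_B ≈ 55.88°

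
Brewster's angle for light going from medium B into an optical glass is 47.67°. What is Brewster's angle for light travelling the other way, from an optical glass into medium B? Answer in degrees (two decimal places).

tan θ_B' = n₁/n₂ = 1/tan θ_B, so θ_B' = 90° − θ_B.
θ_B' = 90° − 47.67° = 42.33°.

θ_B' ≈ 42.33°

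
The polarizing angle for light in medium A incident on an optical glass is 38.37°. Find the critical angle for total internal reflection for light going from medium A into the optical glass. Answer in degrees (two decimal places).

θ_c ≈ 52.35°

From Brewster, n₂/n₁ = tan θ_B = tan 38.37° = 0.7917.
Then sin θ_c = n₂/n₁ = 0.7917, so θ_c = arcsin 0.7917 = 52.35°.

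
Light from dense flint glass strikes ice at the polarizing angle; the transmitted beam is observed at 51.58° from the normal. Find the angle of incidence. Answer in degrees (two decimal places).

Brewster's condition makes the reflected and refracted beams perpendicular: θ_B + θ_t = 90°.
θ_B = 90° − 51.58° = 38.42°.

θ_B ≈ 38.42°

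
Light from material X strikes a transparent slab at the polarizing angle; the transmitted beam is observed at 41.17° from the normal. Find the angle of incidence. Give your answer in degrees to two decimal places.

Brewster's condition makes the reflected and refracted beams perpendicular: θ_B + θ_t = 90°.
So θ_B = 90° − θ_t = 90° − 41.17° = 48.83°.

θ_B ≈ 48.83°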